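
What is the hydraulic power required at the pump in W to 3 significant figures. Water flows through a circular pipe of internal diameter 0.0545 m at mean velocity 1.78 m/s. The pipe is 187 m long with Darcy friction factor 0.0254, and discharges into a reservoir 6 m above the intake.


Approach: apply continuity + Darcy-Weisbach + hydraulic power, Q = A*v; hf = f*(L/D)*(v^2/(2g)); H = static + hf; P = rho*g*Q*H.
Step 1 — flow rate (continuity, Q = A*v):
  A = pi*(0.0545/2)^2 = 0.0023328 m^2
  Q = 0.0023328 * 1.78 = 0.0041524 m^3/s
Step 2 — friction head loss (Darcy-Weisbach):
  hf = 0.0254 * (187/0.0545) * (1.78^2 / (2*9.81))
  hf = 14.074 m
Step 3 — total head: H = 6 + 14.074 = 20.074 m
Step 4 — hydraulic power (P = rho*g*Q*H):
  P = 1000 * 9.81 * 0.0041524 * 20.074 = 818 W
Therefore the hydraulic power required at the pump = 818 W.


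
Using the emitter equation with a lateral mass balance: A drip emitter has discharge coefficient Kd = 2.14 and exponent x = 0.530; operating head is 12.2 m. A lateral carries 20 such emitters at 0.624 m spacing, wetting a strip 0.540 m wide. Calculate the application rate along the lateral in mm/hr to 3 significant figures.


Approach: apply the emitter equation with a lateral mass balance, q = Kd*h^x; Q = n*q; rate = Q/(n*spacing*width).
Step 1 — single emitter flow (q = Kd*h^x):
  q = 2.14 * 12.2^0.530 = 8.0572 L/hr
Step 2 — total lateral flow: Q = 20 * 8.0572 = 161.14 L/hr
Step 3 — wetted area: A = 20 * 0.624 * 0.540 = 6.7392 m^2
Step 4 — application rate: Q/A = 161.14/6.7392 = 23.9 mm/hr
Therefore the application rate along the lateral = 23.9 mm/hr.


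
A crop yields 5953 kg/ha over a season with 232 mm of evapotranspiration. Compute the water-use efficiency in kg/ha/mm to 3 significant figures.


Approach: apply the water-use efficiency ratio, WUE = yield/ET.
WUE = 5953 / 232 = 25.7 kg/ha/mm
Therefore the water-use efficiency = 25.7 kg/ha/mm.


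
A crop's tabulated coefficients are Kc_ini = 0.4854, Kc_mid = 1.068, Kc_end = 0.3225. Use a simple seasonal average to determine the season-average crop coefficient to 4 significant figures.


Approach: apply a simple seasonal average, Kc_avg = (Kc_ini + Kc_mid + Kc_end)/3.
Kc_avg = (0.4854 + 1.068 + 0.3225)/3 = 0.6253
Therefore the season-average crop coefficient = 0.6253.


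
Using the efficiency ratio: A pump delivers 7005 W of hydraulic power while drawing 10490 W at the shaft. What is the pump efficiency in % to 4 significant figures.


Approach: apply the efficiency ratio, eta = (P_out/P_in)*100.
eta = (7005 / 10490) * 100 = 66.78 %
Therefore the pump efficiency = 66.78 %.


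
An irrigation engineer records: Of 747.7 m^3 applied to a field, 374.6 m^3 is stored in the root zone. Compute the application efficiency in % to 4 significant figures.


Approach: apply the application efficiency ratio, Ea = (stored/applied)*100.
Ea = (374.6/747.7)*100 = 50.10 %
Therefore the application efficiency = 50.10 %.


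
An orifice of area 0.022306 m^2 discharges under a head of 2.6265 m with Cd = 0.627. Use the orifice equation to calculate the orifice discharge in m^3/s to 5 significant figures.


Approach: apply the orifice equation, Q = Cd*A*sqrt(2*g*h).
Q = 0.627 * 0.022306 * sqrt(2*9.81*2.6265) = 0.10040 m^3/s
Therefore the orifice discharge = 0.10040 m^3/s.


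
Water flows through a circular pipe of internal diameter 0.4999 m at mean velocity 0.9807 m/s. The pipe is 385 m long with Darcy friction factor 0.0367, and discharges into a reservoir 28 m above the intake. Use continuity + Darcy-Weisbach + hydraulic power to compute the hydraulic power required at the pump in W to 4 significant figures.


Approach: apply continuity + Darcy-Weisbach + hydraulic power, Q = A*v; hf = f*(L/D)*(v^2/(2g)); H = static + hf; P = rho*g*Q*H.
Step 1 — flow rate (continuity, Q = A*v):
  A = pi*(0.4999/2)^2 = 0.196271 m^2
  Q = 0.196271 * 0.9807 = 0.192483 m^3/s
Step 2 — friction head loss (Darcy-Weisbach):
  hf = 0.0367 * (385/0.4999) * (0.9807^2 / (2*9.81))
  hf = 1.38553 m
Step 3 — total head: H = 28 + 1.38553 = 29.3855 m
Step 4 — hydraulic power (P = rho*g*Q*H):
  P = 1000 * 9.81 * 0.192483 * 29.3855 = 55490 W
Therefore the hydraulic power required at the pump = 55490 W.


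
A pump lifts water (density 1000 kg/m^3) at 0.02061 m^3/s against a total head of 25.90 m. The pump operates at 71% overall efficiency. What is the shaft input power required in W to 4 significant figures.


Approach: apply hydraulic power then efficiency conversion, P = rho*g*Q*H; P_in = P/eta.
Step 1 — hydraulic power (P = rho*g*Q*H):
  P = 1000 * 9.81 * 0.02061 * 25.90 = 5236.57 W
Step 2 — input power: P_in = P/eta = 5236.57 / 0.71 = 7375 W
Therefore the shaft input power required = 7375 W.


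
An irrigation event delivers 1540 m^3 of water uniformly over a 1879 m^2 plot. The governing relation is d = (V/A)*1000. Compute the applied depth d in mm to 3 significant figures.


d = (1540 / 1879) * 1000 = 820 mm
Therefore the applied depth d = 820 mm.


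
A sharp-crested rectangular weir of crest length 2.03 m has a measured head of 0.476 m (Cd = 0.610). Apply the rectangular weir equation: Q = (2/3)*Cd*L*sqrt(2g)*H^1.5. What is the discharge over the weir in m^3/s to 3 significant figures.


Q = (2/3)*0.610*2.03*sqrt(2*9.81)*0.476^1.5 = 1.20 m^3/s
Therefore the discharge over the weir = 1.20 m^3/s.


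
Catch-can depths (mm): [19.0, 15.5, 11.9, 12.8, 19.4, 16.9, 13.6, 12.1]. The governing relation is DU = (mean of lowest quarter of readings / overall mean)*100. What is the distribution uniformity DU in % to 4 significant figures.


sorted lowest 2 of 8: [11.9, 12.1] -> mean = 12.0000 mm
overall mean = 15.1500 mm
DU = (12.0000/15.1500)*100 = 79.21 %
Therefore the distribution uniformity DU = 79.21 %.


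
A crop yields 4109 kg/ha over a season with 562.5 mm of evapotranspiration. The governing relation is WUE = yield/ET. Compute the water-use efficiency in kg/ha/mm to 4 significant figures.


WUE = 4109 / 562.5 = 7.305 kg/ha/mm
Therefore the water-use efficiency = 7.305 kg/ha/mm.


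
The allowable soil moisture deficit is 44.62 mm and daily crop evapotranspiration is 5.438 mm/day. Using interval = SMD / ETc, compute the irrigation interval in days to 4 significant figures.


interval = 44.62 / 5.438 = 8.205 days
Therefore the irrigation interval = 8.205 days.


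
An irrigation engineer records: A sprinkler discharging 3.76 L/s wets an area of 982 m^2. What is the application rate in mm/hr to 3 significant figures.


Approach: apply the application rate relation, rate = (Q/A)*3600.
rate = (3.76 / 982) * 3600 = 13.8 mm/hr
Therefore the application rate = 13.8 mm/hr.


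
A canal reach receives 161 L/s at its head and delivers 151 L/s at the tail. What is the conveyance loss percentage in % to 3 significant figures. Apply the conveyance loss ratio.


Approach: apply the conveyance loss ratio, loss% = ((Q_head - Q_tail)/Q_head)*100.
loss = ((161 - 151)/161)*100 = 6.21 %
Therefore the conveyance loss percentage = 6.21 %.


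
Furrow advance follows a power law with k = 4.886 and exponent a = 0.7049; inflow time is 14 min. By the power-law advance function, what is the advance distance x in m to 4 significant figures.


Approach: apply the power-law advance function, x = k*t^a.
x = 4.886 * 14^0.7049 = 31.39 m
Therefore the advance distance x = 31.39 m.


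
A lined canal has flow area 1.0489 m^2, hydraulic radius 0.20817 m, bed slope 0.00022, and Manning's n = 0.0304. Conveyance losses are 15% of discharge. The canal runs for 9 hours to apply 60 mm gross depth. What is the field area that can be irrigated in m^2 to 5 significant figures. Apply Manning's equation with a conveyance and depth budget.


Approach: apply Manning's equation with a conveyance and depth budget, Q = (1/n)*A*R^(2/3)*S^(1/2); Q_field = Q*(1-loss); Area = Q_field*t/(d/1000).
Step 1 — canal discharge (Manning's equation):
  Q = (1/0.0304) * 1.0489 * 0.20817^(2/3) * 0.00022^(1/2) = 0.1797562 m^3/s
Step 2 — delivered flow: Q_field = 0.1797562*(1 - 15/100) = 0.1527928 m^3/s
Step 3 — volume delivered: V = 0.1527928 * 9*3600 = 4950.486 m^3
Step 4 — area served: A = V / (depth/1000) = 4950.486 / 0.06 = 82508 m^2
Therefore the field area that can be irrigated = 82508 m^2.


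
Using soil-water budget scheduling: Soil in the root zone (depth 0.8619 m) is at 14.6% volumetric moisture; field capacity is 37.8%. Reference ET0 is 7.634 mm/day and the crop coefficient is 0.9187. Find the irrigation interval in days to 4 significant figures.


Approach: apply soil-water budget scheduling, SMD = (FC-theta)/100*depth*1000; ETc = ET0*Kc; interval = SMD/ETc.
Step 1 — soil moisture deficit:
  SMD = (37.8 - 14.6)/100 * 0.8619 * 1000 = 199.961 mm
Step 2 — daily crop ET (ETc = ET0*Kc):
  ETc = 7.634 * 0.9187 = 7.01336 mm/day
Step 3 — irrigation interval (SMD/ETc):
  interval = 199.961 / 7.01336 = 28.51 days
Therefore the irrigation interval = 28.51 days.


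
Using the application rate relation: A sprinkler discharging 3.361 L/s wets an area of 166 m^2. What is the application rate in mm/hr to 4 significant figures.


Approach: apply the application rate relation, rate = (Q/A)*3600.
rate = (3.361 / 166) * 3600 = 72.89 mm/hr
Therefore the application rate = 72.89 mm/hr.


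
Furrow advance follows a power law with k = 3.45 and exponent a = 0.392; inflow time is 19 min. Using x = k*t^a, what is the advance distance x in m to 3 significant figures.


x = 3.45 * 19^0.392 = 10.9 m
Therefore the advance distance x = 10.9 m.


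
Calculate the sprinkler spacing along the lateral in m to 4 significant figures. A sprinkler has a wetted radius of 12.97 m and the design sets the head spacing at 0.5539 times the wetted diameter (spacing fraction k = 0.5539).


Approach: apply the sprinkler spacing rule (spacing as a fraction of wetted diameter), S = k*(2*R).
S = 0.5539 * (2 * 12.97) = 14.37 m
Therefore the sprinkler spacing along the lateral = 14.37 m.


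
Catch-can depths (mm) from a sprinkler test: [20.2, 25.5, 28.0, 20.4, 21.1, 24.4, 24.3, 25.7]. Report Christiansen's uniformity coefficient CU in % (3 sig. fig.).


Approach: apply Christiansen's uniformity coefficient, CU = (1 - mean_abs_deviation/mean)*100.
mean = 23.700 mm
mean |d_i - mean| = 2.3500 mm
CU = (1 - 2.3500/23.700)*100 = 90.1 %
Therefore Christiansen's uniformity coefficient CU = 90.1 %.


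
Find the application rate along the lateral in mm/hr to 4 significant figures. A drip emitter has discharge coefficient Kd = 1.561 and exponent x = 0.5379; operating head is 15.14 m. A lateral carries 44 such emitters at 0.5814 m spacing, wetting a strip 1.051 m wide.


Approach: apply the emitter equation with a lateral mass balance, q = Kd*h^x; Q = n*q; rate = Q/(n*spacing*width).
Step 1 — single emitter flow (q = Kd*h^x):
  q = 1.561 * 15.14^0.5379 = 6.73275 L/hr
Step 2 — total lateral flow: Q = 44 * 6.73275 = 296.241 L/hr
Step 3 — wetted area: A = 44 * 0.5814 * 1.051 = 26.8863 m^2
Step 4 — application rate: Q/A = 296.241/26.8863 = 11.02 mm/hr
Therefore the application rate along the lateral = 11.02 mm/hr.


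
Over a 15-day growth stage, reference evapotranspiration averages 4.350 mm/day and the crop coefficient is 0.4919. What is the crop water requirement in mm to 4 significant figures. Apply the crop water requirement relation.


Approach: apply the crop water requirement relation, CWR = ET0 * Kc * days.
CWR = 4.350 * 0.4919 * 15 = 32.10 mm
Therefore the crop water requirement = 32.10 mm.


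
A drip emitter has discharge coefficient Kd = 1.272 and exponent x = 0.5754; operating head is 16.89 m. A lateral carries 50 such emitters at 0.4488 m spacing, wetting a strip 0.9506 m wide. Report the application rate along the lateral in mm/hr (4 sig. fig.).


Approach: apply the emitter equation with a lateral mass balance, q = Kd*h^x; Q = n*q; rate = Q/(n*spacing*width).
Step 1 — single emitter flow (q = Kd*h^x):
  q = 1.272 * 16.89^0.5754 = 6.46942 L/hr
Step 2 — total lateral flow: Q = 50 * 6.46942 = 323.471 L/hr
Step 3 — wetted area: A = 50 * 0.4488 * 0.9506 = 21.3315 m^2
Step 4 — application rate: Q/A = 323.471/21.3315 = 15.16 mm/hr
Therefore the application rate along the lateral = 15.16 mm/hr.


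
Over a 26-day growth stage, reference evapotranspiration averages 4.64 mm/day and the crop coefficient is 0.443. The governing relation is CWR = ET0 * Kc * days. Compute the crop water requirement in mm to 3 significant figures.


CWR = 4.64 * 0.443 * 26 = 53.4 mm
Therefore the crop water requirement = 53.4 mm.


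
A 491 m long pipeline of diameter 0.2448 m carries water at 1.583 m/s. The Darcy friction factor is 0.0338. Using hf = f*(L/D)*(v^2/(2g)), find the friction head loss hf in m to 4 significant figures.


hf = 0.0338 * (491/0.2448) * (1.583^2 / (2*9.81))
hf = 8.659 m
Therefore the friction head loss hf = 8.659 m.


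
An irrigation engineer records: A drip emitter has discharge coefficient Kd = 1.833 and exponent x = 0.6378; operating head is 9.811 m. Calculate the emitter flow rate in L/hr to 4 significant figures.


Approach: apply the emitter characteristic equation, q = Kd * h^x.
q = 1.833 * 9.811^0.6378 = 7.865 L/hr
Therefore the emitter flow rate = 7.865 L/hr.


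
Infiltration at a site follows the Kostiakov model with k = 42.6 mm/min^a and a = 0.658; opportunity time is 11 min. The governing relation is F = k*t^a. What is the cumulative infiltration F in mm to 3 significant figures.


F = 42.6 * 11^0.658 = 206 mm
Therefore the cumulative infiltration F = 206 mm.


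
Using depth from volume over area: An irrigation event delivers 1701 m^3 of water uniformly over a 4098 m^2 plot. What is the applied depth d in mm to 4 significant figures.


Approach: apply depth from volume over area, d = (V/A)*1000.
d = (1701 / 4098) * 1000 = 415.1 mm
Therefore the applied depth d = 415.1 mm.


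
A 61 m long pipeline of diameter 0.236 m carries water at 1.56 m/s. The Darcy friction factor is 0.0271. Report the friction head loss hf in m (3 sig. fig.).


Approach: apply the Darcy-Weisbach equation, hf = f*(L/D)*(v^2/(2g)).
hf = 0.0271 * (61/0.236) * (1.56^2 / (2*9.81))
hf = 0.869 m
Therefore the friction head loss hf = 0.869 m.


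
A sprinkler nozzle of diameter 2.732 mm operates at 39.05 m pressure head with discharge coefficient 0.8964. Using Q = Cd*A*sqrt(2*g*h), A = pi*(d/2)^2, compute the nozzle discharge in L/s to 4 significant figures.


A = pi*(2.732e-3/2)^2 = 5.86207e-06 m^2
Q = 0.8964 * 5.86207e-06 * sqrt(2*9.81*39.05) * 1000 = 0.1454 L/s
Therefore the nozzle discharge = 0.1454 L/s.


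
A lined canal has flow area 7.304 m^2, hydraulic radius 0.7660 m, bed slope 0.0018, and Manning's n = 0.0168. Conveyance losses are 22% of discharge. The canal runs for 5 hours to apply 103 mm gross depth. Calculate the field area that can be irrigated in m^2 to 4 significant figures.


Approach: apply Manning's equation with a conveyance and depth budget, Q = (1/n)*A*R^(2/3)*S^(1/2); Q_field = Q*(1-loss); Area = Q_field*t/(d/1000).
Step 1 — canal discharge (Manning's equation):
  Q = (1/0.0168) * 7.304 * 0.7660^(2/3) * 0.0018^(1/2) = 15.4421 m^3/s
Step 2 — delivered flow: Q_field = 15.4421*(1 - 22/100) = 12.0449 m^3/s
Step 3 — volume delivered: V = 12.0449 * 5*3600 = 216807 m^3
Step 4 — area served: A = V / (depth/1000) = 216807 / 0.103 = 2105000 m^2
Therefore the field area that can be irrigated = 2105000 m^2.


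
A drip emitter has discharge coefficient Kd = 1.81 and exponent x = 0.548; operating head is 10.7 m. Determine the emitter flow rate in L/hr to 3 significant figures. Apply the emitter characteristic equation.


Approach: apply the emitter characteristic equation, q = Kd * h^x.
q = 1.81 * 10.7^0.548 = 6.63 L/hr
Therefore the emitter flow rate = 6.63 L/hr.


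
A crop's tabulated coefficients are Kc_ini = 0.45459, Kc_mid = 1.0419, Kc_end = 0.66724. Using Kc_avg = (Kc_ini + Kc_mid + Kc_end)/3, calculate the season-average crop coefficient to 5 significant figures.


Kc_avg = (0.45459 + 1.0419 + 0.66724)/3 = 0.72124
Therefore the season-average crop coefficient = 0.72124.


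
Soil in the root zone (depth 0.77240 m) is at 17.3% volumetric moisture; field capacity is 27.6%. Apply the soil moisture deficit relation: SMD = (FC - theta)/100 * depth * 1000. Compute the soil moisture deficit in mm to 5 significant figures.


SMD = (27.6 - 17.3)/100 * 0.77240 * 1000 = 79.557 mm
Therefore the soil moisture deficit = 79.557 mm.


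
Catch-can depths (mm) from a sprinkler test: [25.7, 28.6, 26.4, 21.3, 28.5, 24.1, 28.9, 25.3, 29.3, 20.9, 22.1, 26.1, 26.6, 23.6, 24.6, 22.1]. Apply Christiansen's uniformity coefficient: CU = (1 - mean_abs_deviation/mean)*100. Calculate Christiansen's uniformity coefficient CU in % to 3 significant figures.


mean = 25.256 mm
mean |d_i - mean| = 2.2617 mm
CU = (1 - 2.2617/25.256)*100 = 91.0 %
Therefore Christiansen's uniformity coefficient CU = 91.0 %.


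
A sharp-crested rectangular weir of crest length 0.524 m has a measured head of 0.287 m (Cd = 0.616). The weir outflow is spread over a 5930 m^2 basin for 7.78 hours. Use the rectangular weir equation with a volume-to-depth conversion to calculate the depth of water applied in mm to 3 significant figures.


Approach: apply the rectangular weir equation with a volume-to-depth conversion, Q = (2/3)*Cd*L*sqrt(2g)*H^1.5; d = Q*t/A * 1000.
Step 1 — weir discharge:
  Q = (2/3)*0.616*0.524*sqrt(2*9.81)*0.287^1.5 = 0.14655 m^3/s
Step 2 — volume: V = 0.14655 * 7.78*3600 = 4104.6 m^3
Step 3 — depth: d = V/A * 1000 = 4104.6/5930 * 1000 = 692 mm
Therefore the depth of water applied = 692 mm.


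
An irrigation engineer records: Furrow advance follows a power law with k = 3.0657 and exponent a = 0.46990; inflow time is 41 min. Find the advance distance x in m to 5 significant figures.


Approach: apply the power-law advance function, x = k*t^a.
x = 3.0657 * 41^0.46990 = 17.554 m
Therefore the advance distance x = 17.554 m.


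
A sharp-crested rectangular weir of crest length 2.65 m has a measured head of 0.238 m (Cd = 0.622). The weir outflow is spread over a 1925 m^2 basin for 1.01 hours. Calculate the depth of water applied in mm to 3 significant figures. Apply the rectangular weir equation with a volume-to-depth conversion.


Approach: apply the rectangular weir equation with a volume-to-depth conversion, Q = (2/3)*Cd*L*sqrt(2g)*H^1.5; d = Q*t/A * 1000.
Step 1 — weir discharge:
  Q = (2/3)*0.622*2.65*sqrt(2*9.81)*0.238^1.5 = 0.56515 m^3/s
Step 2 — volume: V = 0.56515 * 1.01*3600 = 2054.9 m^3
Step 3 — depth: d = V/A * 1000 = 2054.9/1925 * 1000 = 1070 mm
Therefore the depth of water applied = 1070 mm.


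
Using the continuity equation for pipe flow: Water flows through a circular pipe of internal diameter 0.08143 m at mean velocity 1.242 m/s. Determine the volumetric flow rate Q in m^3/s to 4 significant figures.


Approach: apply the continuity equation for pipe flow, Q = A * v with A = pi*(D/2)^2.
A = pi*(0.08143/2)^2 = 0.00520785 m^2
Q = 0.00520785 * 1.242 = 0.006468 m^3/s
Therefore the volumetric flow rate Q = 0.006468 m^3/s.


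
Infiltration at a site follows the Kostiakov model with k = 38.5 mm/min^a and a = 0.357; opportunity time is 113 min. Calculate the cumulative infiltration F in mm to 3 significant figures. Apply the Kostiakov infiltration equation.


Approach: apply the Kostiakov infiltration equation, F = k*t^a.
F = 38.5 * 113^0.357 = 208 mm
Therefore the cumulative infiltration F = 208 mm.


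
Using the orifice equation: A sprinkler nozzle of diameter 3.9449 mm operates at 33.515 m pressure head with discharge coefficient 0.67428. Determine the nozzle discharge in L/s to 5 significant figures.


Approach: apply the orifice equation, Q = Cd*A*sqrt(2*g*h), A = pi*(d/2)^2.
A = pi*(3.9449e-3/2)^2 = 1.222255e-05 m^2
Q = 0.67428 * 1.222255e-05 * sqrt(2*9.81*33.515) * 1000 = 0.21133 L/s
Therefore the nozzle discharge = 0.21133 L/s.


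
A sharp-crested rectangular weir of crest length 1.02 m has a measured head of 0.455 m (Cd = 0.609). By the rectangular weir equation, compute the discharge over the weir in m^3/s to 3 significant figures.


Approach: apply the rectangular weir equation, Q = (2/3)*Cd*L*sqrt(2g)*H^1.5.
Q = (2/3)*0.609*1.02*sqrt(2*9.81)*0.455^1.5 = 0.563 m^3/s
Therefore the discharge over the weir = 0.563 m^3/s.


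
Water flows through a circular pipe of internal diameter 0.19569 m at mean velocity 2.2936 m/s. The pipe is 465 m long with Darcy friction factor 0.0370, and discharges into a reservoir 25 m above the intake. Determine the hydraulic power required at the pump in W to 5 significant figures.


Approach: apply continuity + Darcy-Weisbach + hydraulic power, Q = A*v; hf = f*(L/D)*(v^2/(2g)); H = static + hf; P = rho*g*Q*H.
Step 1 — flow rate (continuity, Q = A*v):
  A = pi*(0.19569/2)^2 = 0.03007649 m^2
  Q = 0.03007649 * 2.2936 = 0.06898344 m^3/s
Step 2 — friction head loss (Darcy-Weisbach):
  hf = 0.0370 * (465/0.19569) * (2.2936^2 / (2*9.81))
  hf = 23.57341 m
Step 3 — total head: H = 25 + 23.57341 = 48.57341 m
Step 4 — hydraulic power (P = rho*g*Q*H):
  P = 1000 * 9.81 * 0.06898344 * 48.57341 = 32871 W
Therefore the hydraulic power required at the pump = 32871 W.


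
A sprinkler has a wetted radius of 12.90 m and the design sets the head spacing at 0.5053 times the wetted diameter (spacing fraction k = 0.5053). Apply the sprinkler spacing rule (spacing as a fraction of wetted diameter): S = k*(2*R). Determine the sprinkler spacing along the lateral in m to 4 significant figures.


S = 0.5053 * (2 * 12.90) = 13.04 m
Therefore the sprinkler spacing along the lateral = 13.04 m.


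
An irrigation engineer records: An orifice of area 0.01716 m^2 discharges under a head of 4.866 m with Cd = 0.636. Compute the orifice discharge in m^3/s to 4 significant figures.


Approach: apply the orifice equation, Q = Cd*A*sqrt(2*g*h).
Q = 0.636 * 0.01716 * sqrt(2*9.81*4.866) = 0.1066 m^3/s
Therefore the orifice discharge = 0.1066 m^3/s.


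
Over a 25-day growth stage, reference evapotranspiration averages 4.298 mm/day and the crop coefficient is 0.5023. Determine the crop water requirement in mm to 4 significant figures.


Approach: apply the crop water requirement relation, CWR = ET0 * Kc * days.
CWR = 4.298 * 0.5023 * 25 = 53.97 mm
Therefore the crop water requirement = 53.97 mm.


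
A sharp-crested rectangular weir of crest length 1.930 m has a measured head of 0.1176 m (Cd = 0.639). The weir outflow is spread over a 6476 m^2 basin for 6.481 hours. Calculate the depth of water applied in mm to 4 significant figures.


Approach: apply the rectangular weir equation with a volume-to-depth conversion, Q = (2/3)*Cd*L*sqrt(2g)*H^1.5; d = Q*t/A * 1000.
Step 1 — weir discharge:
  Q = (2/3)*0.639*1.930*sqrt(2*9.81)*0.1176^1.5 = 0.146868 m^3/s
Step 2 — volume: V = 0.146868 * 6.481*3600 = 3426.67 m^3
Step 3 — depth: d = V/A * 1000 = 3426.67/6476 * 1000 = 529.1 mm
Therefore the depth of water applied = 529.1 mm.


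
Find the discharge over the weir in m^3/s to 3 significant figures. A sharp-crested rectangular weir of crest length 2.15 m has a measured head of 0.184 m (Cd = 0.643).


Approach: apply the rectangular weir equation, Q = (2/3)*Cd*L*sqrt(2g)*H^1.5.
Q = (2/3)*0.643*2.15*sqrt(2*9.81)*0.184^1.5 = 0.322 m^3/s
Therefore the discharge over the weir = 0.322 m^3/s.


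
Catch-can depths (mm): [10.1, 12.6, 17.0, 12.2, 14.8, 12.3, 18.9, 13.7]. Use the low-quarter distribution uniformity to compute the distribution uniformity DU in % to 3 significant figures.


Approach: apply the low-quarter distribution uniformity, DU = (mean of lowest quarter of readings / overall mean)*100.
sorted lowest 2 of 8: [10.1, 12.2] -> mean = 11.150 mm
overall mean = 13.950 mm
DU = (11.150/13.950)*100 = 79.9 %
Therefore the distribution uniformity DU = 79.9 %.


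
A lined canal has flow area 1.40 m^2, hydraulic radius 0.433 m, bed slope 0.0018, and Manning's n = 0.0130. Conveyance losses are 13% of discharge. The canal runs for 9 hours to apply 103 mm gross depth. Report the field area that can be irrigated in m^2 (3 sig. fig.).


Approach: apply Manning's equation with a conveyance and depth budget, Q = (1/n)*A*R^(2/3)*S^(1/2); Q_field = Q*(1-loss); Area = Q_field*t/(d/1000).
Step 1 — canal discharge (Manning's equation):
  Q = (1/0.0130) * 1.40 * 0.433^(2/3) * 0.0018^(1/2) = 2.6150 m^3/s
Step 2 — delivered flow: Q_field = 2.6150*(1 - 13/100) = 2.2751 m^3/s
Step 3 — volume delivered: V = 2.2751 * 9*3600 = 73713 m^3
Step 4 — area served: A = V / (depth/1000) = 73713 / 0.103 = 716000 m^2
Therefore the field area that can be irrigated = 716000 m^2.


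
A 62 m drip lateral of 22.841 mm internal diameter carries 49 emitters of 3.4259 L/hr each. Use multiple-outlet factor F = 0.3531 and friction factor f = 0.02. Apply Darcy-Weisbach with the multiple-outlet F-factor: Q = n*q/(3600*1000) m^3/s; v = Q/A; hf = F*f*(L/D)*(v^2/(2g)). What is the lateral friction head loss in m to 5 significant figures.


Q = 49*3.4259/(3600*1000) = 4.663031e-05 m^3/s
A = pi*(22.841e-3/2)^2 = 4.097511e-04 m^2, so v = Q/A = 0.1138015 m/s
hf = 0.3531*0.02*(62/0.022841)*(0.1138015^2/(2*9.81)) = 0.012653 m
Therefore the lateral friction head loss = 0.012653 m.


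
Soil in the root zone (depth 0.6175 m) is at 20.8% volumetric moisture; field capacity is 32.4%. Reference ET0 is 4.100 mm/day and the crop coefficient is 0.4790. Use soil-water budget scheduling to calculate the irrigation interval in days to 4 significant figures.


Approach: apply soil-water budget scheduling, SMD = (FC-theta)/100*depth*1000; ETc = ET0*Kc; interval = SMD/ETc.
Step 1 — soil moisture deficit:
  SMD = (32.4 - 20.8)/100 * 0.6175 * 1000 = 71.6300 mm
Step 2 — daily crop ET (ETc = ET0*Kc):
  ETc = 4.100 * 0.4790 = 1.96390 mm/day
Step 3 — irrigation interval (SMD/ETc):
  interval = 71.6300 / 1.96390 = 36.47 days
Therefore the irrigation interval = 36.47 days.


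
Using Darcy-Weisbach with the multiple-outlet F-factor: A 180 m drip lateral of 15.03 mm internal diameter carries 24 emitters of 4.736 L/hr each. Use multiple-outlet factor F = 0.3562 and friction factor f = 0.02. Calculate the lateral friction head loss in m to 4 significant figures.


Approach: apply Darcy-Weisbach with the multiple-outlet F-factor, Q = n*q/(3600*1000) m^3/s; v = Q/A; hf = F*f*(L/D)*(v^2/(2g)).
Q = 24*4.736/(3600*1000) = 3.15733e-05 m^3/s
A = pi*(15.03e-3/2)^2 = 1.77422e-04 m^2, so v = Q/A = 0.177956 m/s
hf = 0.3562*0.02*(180/0.01503)*(0.177956^2/(2*9.81)) = 0.1377 m
Therefore the lateral friction head loss = 0.1377 m.


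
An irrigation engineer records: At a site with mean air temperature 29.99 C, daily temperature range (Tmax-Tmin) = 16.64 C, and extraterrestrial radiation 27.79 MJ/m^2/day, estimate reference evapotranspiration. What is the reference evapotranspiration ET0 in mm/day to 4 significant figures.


Approach: apply the Hargreaves-Samani method, ET0 = 0.0023*(Tmean+17.8)*sqrt(Tmax-Tmin)*0.408*Ra.
ET0 = 0.0023*(29.99+17.8)*sqrt(16.64)*0.408*27.79 = 5.084 mm/day
Therefore the reference evapotranspiration ET0 = 5.084 mm/day.


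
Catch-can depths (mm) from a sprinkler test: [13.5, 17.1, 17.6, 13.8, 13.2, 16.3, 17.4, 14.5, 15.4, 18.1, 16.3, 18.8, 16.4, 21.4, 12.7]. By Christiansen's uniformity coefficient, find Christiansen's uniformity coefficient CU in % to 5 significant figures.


Approach: apply Christiansen's uniformity coefficient, CU = (1 - mean_abs_deviation/mean)*100.
mean = 16.16667 mm
mean |d_i - mean| = 1.853333 mm
CU = (1 - 1.853333/16.16667)*100 = 88.536 %
Therefore Christiansen's uniformity coefficient CU = 88.536 %.


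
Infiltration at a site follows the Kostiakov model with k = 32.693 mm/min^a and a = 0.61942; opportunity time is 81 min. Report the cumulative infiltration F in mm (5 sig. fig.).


Approach: apply the Kostiakov infiltration equation, F = k*t^a.
F = 32.693 * 81^0.61942 = 497.29 mm
Therefore the cumulative infiltration F = 497.29 mm.


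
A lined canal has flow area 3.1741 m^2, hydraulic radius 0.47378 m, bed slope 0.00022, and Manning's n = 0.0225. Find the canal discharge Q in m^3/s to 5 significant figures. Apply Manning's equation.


Approach: apply Manning's equation, Q = (1/n)*A*R^(2/3)*S^(1/2).
Q = (1/0.0225) * 3.1741 * 0.47378^(2/3) * 0.00022^(1/2) = 1.2716 m^3/s
Therefore the canal discharge Q = 1.2716 m^3/s.


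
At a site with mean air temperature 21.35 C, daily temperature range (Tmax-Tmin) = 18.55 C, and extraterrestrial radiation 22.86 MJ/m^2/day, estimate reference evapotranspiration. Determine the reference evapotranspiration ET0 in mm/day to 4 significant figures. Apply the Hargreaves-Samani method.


Approach: apply the Hargreaves-Samani method, ET0 = 0.0023*(Tmean+17.8)*sqrt(Tmax-Tmin)*0.408*Ra.
ET0 = 0.0023*(21.35+17.8)*sqrt(18.55)*0.408*22.86 = 3.617 mm/day
Therefore the reference evapotranspiration ET0 = 3.617 mm/day.


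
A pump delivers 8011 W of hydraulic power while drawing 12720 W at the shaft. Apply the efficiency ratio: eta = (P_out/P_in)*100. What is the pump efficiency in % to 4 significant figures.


eta = (8011 / 12720) * 100 = 62.98 %
Therefore the pump efficiency = 62.98 %.


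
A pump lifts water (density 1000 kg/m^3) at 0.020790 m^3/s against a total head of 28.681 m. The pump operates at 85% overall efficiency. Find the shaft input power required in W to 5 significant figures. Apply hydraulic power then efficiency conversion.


Approach: apply hydraulic power then efficiency conversion, P = rho*g*Q*H; P_in = P/eta.
Step 1 — hydraulic power (P = rho*g*Q*H):
  P = 1000 * 9.81 * 0.020790 * 28.681 = 5849.487 W
Step 2 — input power: P_in = P/eta = 5849.487 / 0.85 = 6881.7 W
Therefore the shaft input power required = 6881.7 W.


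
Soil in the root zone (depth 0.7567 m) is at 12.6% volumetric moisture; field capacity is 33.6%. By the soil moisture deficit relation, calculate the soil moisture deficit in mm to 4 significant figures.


Approach: apply the soil moisture deficit relation, SMD = (FC - theta)/100 * depth * 1000.
SMD = (33.6 - 12.6)/100 * 0.7567 * 1000 = 158.9 mm
Therefore the soil moisture deficit = 158.9 mm.


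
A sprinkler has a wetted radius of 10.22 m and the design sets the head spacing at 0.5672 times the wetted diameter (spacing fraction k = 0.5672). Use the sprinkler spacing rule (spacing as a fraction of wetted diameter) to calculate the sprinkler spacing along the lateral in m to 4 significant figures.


Approach: apply the sprinkler spacing rule (spacing as a fraction of wetted diameter), S = k*(2*R).
S = 0.5672 * (2 * 10.22) = 11.59 m
Therefore the sprinkler spacing along the lateral = 11.59 m.


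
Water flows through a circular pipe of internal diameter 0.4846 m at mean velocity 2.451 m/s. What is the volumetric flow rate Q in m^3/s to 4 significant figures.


Approach: apply the continuity equation for pipe flow, Q = A * v with A = pi*(D/2)^2.
A = pi*(0.4846/2)^2 = 0.184441 m^2
Q = 0.184441 * 2.451 = 0.4521 m^3/s
Therefore the volumetric flow rate Q = 0.4521 m^3/s.


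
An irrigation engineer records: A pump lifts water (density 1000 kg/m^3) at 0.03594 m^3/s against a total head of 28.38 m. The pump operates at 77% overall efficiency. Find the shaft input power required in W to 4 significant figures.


Approach: apply hydraulic power then efficiency conversion, P = rho*g*Q*H; P_in = P/eta.
Step 1 — hydraulic power (P = rho*g*Q*H):
  P = 1000 * 9.81 * 0.03594 * 28.38 = 10006.0 W
Step 2 — input power: P_in = P/eta = 10006.0 / 0.77 = 12990 W
Therefore the shaft input power required = 12990 W.


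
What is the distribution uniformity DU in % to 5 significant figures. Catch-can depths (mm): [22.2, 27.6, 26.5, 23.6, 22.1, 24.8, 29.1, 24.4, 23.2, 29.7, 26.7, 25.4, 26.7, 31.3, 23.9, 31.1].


Approach: apply the low-quarter distribution uniformity, DU = (mean of lowest quarter of readings / overall mean)*100.
sorted lowest 4 of 16: [22.1, 22.2, 23.2, 23.6] -> mean = 22.77500 mm
overall mean = 26.14375 mm
DU = (22.77500/26.14375)*100 = 87.115 %
Therefore the distribution uniformity DU = 87.115 %.


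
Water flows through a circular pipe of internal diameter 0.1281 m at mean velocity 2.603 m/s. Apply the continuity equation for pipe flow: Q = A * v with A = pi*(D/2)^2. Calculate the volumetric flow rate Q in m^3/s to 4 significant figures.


A = pi*(0.1281/2)^2 = 0.0128881 m^2
Q = 0.0128881 * 2.603 = 0.03355 m^3/s
Therefore the volumetric flow rate Q = 0.03355 m^3/s.


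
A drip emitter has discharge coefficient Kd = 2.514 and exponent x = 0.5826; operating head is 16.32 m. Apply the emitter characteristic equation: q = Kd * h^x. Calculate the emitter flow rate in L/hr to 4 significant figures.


q = 2.514 * 16.32^0.5826 = 12.79 L/hr
Therefore the emitter flow rate = 12.79 L/hr.


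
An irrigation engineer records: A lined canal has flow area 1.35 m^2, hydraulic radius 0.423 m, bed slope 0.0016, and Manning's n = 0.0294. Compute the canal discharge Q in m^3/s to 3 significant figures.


Approach: apply Manning's equation, Q = (1/n)*A*R^(2/3)*S^(1/2).
Q = (1/0.0294) * 1.35 * 0.423^(2/3) * 0.0016^(1/2) = 1.03 m^3/s
Therefore the canal discharge Q = 1.03 m^3/s.


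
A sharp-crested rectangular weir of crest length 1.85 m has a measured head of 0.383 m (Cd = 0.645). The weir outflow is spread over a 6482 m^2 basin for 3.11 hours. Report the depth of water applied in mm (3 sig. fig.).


Approach: apply the rectangular weir equation with a volume-to-depth conversion, Q = (2/3)*Cd*L*sqrt(2g)*H^1.5; d = Q*t/A * 1000.
Step 1 — weir discharge:
  Q = (2/3)*0.645*1.85*sqrt(2*9.81)*0.383^1.5 = 0.83519 m^3/s
Step 2 — volume: V = 0.83519 * 3.11*3600 = 9350.8 m^3
Step 3 — depth: d = V/A * 1000 = 9350.8/6482 * 1000 = 1440 mm
Therefore the depth of water applied = 1440 mm.


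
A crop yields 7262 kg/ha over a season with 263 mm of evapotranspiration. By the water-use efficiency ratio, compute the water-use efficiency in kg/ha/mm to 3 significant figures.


Approach: apply the water-use efficiency ratio, WUE = yield/ET.
WUE = 7262 / 263 = 27.6 kg/ha/mm
Therefore the water-use efficiency = 27.6 kg/ha/mm.


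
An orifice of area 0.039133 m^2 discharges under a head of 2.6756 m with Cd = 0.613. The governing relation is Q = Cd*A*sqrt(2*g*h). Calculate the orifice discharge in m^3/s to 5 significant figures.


Q = 0.613 * 0.039133 * sqrt(2*9.81*2.6756) = 0.17381 m^3/s
Therefore the orifice discharge = 0.17381 m^3/s.


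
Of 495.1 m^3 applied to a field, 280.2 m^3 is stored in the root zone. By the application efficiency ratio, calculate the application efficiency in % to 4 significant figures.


Approach: apply the application efficiency ratio, Ea = (stored/applied)*100.
Ea = (280.2/495.1)*100 = 56.59 %
Therefore the application efficiency = 56.59 %.


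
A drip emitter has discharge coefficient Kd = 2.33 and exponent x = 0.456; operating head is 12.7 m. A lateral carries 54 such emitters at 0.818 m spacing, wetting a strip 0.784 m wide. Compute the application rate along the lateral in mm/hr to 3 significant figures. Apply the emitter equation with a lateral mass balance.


Approach: apply the emitter equation with a lateral mass balance, q = Kd*h^x; Q = n*q; rate = Q/(n*spacing*width).
Step 1 — single emitter flow (q = Kd*h^x):
  q = 2.33 * 12.7^0.456 = 7.4249 L/hr
Step 2 — total lateral flow: Q = 54 * 7.4249 = 400.94 L/hr
Step 3 — wetted area: A = 54 * 0.818 * 0.784 = 34.631 m^2
Step 4 — application rate: Q/A = 400.94/34.631 = 11.6 mm/hr
Therefore the application rate along the lateral = 11.6 mm/hr.


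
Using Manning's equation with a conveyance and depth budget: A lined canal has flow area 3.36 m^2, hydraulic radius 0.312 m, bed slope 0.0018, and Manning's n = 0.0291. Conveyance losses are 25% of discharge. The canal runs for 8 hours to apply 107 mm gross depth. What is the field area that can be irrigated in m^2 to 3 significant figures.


Approach: apply Manning's equation with a conveyance and depth budget, Q = (1/n)*A*R^(2/3)*S^(1/2); Q_field = Q*(1-loss); Area = Q_field*t/(d/1000).
Step 1 — canal discharge (Manning's equation):
  Q = (1/0.0291) * 3.36 * 0.312^(2/3) * 0.0018^(1/2) = 2.2535 m^3/s
Step 2 — delivered flow: Q_field = 2.2535*(1 - 25/100) = 1.6901 m^3/s
Step 3 — volume delivered: V = 1.6901 * 8*3600 = 48675 m^3
Step 4 — area served: A = V / (depth/1000) = 48675 / 0.107 = 455000 m^2
Therefore the field area that can be irrigated = 455000 m^2.


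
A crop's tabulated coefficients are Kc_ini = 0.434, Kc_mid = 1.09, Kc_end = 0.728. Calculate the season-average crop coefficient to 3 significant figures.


Approach: apply a simple seasonal average, Kc_avg = (Kc_ini + Kc_mid + Kc_end)/3.
Kc_avg = (0.434 + 1.09 + 0.728)/3 = 0.751
Therefore the season-average crop coefficient = 0.751.


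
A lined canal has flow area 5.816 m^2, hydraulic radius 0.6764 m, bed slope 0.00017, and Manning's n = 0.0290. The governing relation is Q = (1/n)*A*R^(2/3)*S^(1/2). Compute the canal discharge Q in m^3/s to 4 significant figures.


Q = (1/0.0290) * 5.816 * 0.6764^(2/3) * 0.00017^(1/2) = 2.015 m^3/s
Therefore the canal discharge Q = 2.015 m^3/s.


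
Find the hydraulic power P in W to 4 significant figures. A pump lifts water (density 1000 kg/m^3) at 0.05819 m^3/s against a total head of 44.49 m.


Approach: apply the hydraulic power relation, P = rho*g*Q*H.
P = 1000 * 9.81 * 0.05819 * 44.49 = 25400 W
Therefore the hydraulic power P = 25400 W.


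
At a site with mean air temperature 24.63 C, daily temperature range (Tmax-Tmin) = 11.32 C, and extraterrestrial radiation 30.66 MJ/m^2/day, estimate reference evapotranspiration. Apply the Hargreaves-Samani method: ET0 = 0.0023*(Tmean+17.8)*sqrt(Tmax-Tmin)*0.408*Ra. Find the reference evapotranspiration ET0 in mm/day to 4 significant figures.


ET0 = 0.0023*(24.63+17.8)*sqrt(11.32)*0.408*30.66 = 4.107 mm/day
Therefore the reference evapotranspiration ET0 = 4.107 mm/day.


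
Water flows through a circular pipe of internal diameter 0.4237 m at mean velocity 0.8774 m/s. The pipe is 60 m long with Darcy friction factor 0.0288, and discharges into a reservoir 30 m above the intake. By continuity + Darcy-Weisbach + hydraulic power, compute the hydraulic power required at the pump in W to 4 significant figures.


Approach: apply continuity + Darcy-Weisbach + hydraulic power, Q = A*v; hf = f*(L/D)*(v^2/(2g)); H = static + hf; P = rho*g*Q*H.
Step 1 — flow rate (continuity, Q = A*v):
  A = pi*(0.4237/2)^2 = 0.140996 m^2
  Q = 0.140996 * 0.8774 = 0.123710 m^3/s
Step 2 — friction head loss (Darcy-Weisbach):
  hf = 0.0288 * (60/0.4237) * (0.8774^2 / (2*9.81))
  hf = 0.160023 m
Step 3 — total head: H = 30 + 0.160023 = 30.1600 m
Step 4 — hydraulic power (P = rho*g*Q*H):
  P = 1000 * 9.81 * 0.123710 * 30.1600 = 36600 W
Therefore the hydraulic power required at the pump = 36600 W.


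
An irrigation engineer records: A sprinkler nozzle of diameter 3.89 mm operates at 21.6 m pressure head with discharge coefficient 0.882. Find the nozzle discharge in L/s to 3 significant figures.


Approach: apply the orifice equation, Q = Cd*A*sqrt(2*g*h), A = pi*(d/2)^2.
A = pi*(3.89e-3/2)^2 = 1.1885e-05 m^2
Q = 0.882 * 1.1885e-05 * sqrt(2*9.81*21.6) * 1000 = 0.216 L/s
Therefore the nozzle discharge = 0.216 L/s.


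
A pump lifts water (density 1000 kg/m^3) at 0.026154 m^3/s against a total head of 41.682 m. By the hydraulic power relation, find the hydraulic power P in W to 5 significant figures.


Approach: apply the hydraulic power relation, P = rho*g*Q*H.
P = 1000 * 9.81 * 0.026154 * 41.682 = 10694 W
Therefore the hydraulic power P = 10694 W.


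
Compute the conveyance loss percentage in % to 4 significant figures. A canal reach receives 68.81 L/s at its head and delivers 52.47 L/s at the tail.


Approach: apply the conveyance loss ratio, loss% = ((Q_head - Q_tail)/Q_head)*100.
loss = ((68.81 - 52.47)/68.81)*100 = 23.75 %
Therefore the conveyance loss percentage = 23.75 %.
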